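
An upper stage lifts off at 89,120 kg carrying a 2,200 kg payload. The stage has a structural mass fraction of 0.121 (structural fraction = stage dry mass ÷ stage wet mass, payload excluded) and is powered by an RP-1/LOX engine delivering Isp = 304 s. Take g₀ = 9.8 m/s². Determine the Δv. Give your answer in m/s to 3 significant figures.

Δv ≈ 5800 m/s

Stage wet mass = m₀ − payload = 89,120 − 2,200 = 86,920 kg.
Stage dry mass = ε × stage wet mass = 0.121 × 86,920 = 10,517.3 kg.
Burnout mass m_f = stage dry + payload = 10,517.3 + 2,200 = 12,717.3 kg.
v_e = Isp · g₀ = 304 × 9.8 = 2979.2 m/s.
Using Δv = v_e ln(m₀/m_f): Δv = v_e · ln(89,120/12,717.3) = 2979.2 × ln(7.008) = 2979.2 × 1.9470 ≈ 5801 m/s.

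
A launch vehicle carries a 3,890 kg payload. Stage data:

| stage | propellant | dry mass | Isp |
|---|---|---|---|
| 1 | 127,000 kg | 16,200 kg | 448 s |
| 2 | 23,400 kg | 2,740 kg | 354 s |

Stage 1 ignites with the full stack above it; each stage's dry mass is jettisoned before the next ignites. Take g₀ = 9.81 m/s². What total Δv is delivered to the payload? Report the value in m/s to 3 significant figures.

Ignition mass of stage 1 = 127,000+16,200 + 23,400+2,740 + 3,890 = 173,230 kg.
Stage 1: m₀ = 173,230 kg, m_f = 173,230 − 127,000 = 46,230 kg; Δv = 448×9.81×ln(3.747) = 4394.9×1.3210 ≈ 5806 m/s.
Stage 2: m₀ = 30,030 kg, m_f = 30,030 − 23,400 = 6,630 kg; Δv = 354×9.81×ln(4.529) = 3472.7×1.5106 ≈ 5246 m/s.
Total Δv = 5806 + 5246 = 11052 m/s.

Δv ≈ 11100 m/s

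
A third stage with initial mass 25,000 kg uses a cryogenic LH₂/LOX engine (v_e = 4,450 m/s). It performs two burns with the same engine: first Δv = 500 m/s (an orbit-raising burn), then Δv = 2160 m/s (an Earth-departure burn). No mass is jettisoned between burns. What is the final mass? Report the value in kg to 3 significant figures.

After the first burn: m = 25000 × exp(−500/4450.0) = 25000 × 0.89372 = 22,343 kg.
After the second burn: m = 22,343 × exp(−2160/4450.0) = 22,343 × 0.61546 = 13,751.2 kg.

final mass ≈ 13800 kg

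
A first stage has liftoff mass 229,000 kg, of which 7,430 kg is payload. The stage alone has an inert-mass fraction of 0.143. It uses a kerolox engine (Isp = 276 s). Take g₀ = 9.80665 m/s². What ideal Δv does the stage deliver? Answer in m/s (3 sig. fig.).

Stage wet mass = m₀ − payload = 229,000 − 7,430 = 221,570 kg.
Stage dry mass = ε × stage wet mass = 0.143 × 221,570 = 31,684.5 kg.
Burnout mass m_f = stage dry + payload = 31,684.5 + 7,430 = 39,114.5 kg.
v_e = Isp · g₀ = 276 × 9.80665 = 2706.6 m/s.
Δv = v_e · ln(229,000/39,114.5) = 2706.6 × ln(5.855) = 2706.6 × 1.7672 ≈ 4783 m/s.

Δv ≈ 4780 m/s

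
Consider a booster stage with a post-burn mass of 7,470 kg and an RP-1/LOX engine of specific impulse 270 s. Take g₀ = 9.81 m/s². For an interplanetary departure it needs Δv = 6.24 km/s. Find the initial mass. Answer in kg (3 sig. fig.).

initial mass ≈ 78800 kg

v_e = Isp · g₀ = 270 × 9.81 = 2648.7 m/s.
m₀/m_f = exp(Δv / v_e) = exp(6240 / 2648.7) = exp(2.3559) = 10.5473.
m₀ = m_f × 10.5473 = 7,470 × 10.5473 = 78,788.3 kg.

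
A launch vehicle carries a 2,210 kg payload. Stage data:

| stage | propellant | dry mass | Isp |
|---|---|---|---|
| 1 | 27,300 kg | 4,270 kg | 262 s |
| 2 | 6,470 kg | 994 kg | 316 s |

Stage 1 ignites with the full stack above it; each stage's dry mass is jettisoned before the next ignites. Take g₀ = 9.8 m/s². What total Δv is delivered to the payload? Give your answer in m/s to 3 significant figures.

Ignition mass of stage 1 = 27,300+4,270 + 6,470+994 + 2,210 = 41,244 kg.
Stage 1: m₀ = 41,244 kg, m_f = 41,244 − 27,300 = 13,944 kg; Δv = 262×9.8×ln(2.958) = 2567.6×1.0845 ≈ 2784 m/s.
Stage 2: m₀ = 9,674 kg, m_f = 9,674 − 6,470 = 3,204 kg; Δv = 316×9.8×ln(3.019) = 3096.8×1.1050 ≈ 3422 m/s.
Total Δv = 2784 + 3422 = 6206 m/s.

Δv ≈ 6210 m/s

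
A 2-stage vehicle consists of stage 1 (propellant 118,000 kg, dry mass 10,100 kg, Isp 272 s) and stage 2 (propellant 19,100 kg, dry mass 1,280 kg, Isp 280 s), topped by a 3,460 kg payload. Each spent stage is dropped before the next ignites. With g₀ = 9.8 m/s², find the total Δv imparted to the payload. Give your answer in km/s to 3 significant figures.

Ignition mass of stage 1 = 118,000+10,100 + 19,100+1,280 + 3,460 = 151,940 kg.
Stage 1: m₀ = 151,940 kg, m_f = 151,940 − 118,000 = 33,940 kg; Δv = 272×9.8×ln(4.477) = 2665.6×1.4989 ≈ 3995 m/s.
Stage 2: m₀ = 23,840 kg, m_f = 23,840 − 19,100 = 4,740 kg; Δv = 280×9.8×ln(5.03) = 2744.0×1.6153 ≈ 4432 m/s.
Total Δv = 3995 + 4432 = 8427 m/s.

Δv ≈ 8.43 km/s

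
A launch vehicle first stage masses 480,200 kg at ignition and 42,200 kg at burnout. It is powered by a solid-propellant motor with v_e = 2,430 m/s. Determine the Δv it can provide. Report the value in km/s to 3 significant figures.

Δv ≈ 5.91 km/s

Δv = v_e · ln(m₀/m_f) = 2430.0 × ln(11.38) = 2430.0 × 2.4318 ≈ 5909.2 m/s.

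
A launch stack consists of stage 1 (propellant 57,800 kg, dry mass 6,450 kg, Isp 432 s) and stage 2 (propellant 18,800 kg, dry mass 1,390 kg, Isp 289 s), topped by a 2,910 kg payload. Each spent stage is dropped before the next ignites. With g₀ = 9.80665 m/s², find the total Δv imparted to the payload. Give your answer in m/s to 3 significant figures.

Ignition mass of stage 1 = 57,800+6,450 + 18,800+1,390 + 2,910 = 87,350 kg.
Stage 1: m₀ = 87,350 kg, m_f = 87,350 − 57,800 = 29,550 kg; Δv = 432×9.80665×ln(2.956) = 4236.5×1.0838 ≈ 4592 m/s.
Stage 2: m₀ = 23,100 kg, m_f = 23,100 − 18,800 = 4,300 kg; Δv = 289×9.80665×ln(5.372) = 2834.1×1.6812 ≈ 4765 m/s.
Total Δv = 4592 + 4765 = 9357 m/s.

Δv ≈ 9360 m/s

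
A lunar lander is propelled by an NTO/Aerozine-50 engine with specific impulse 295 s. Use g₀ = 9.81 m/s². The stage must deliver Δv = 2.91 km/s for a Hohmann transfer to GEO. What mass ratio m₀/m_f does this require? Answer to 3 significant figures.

mass ratio ≈ 2.73

v_e = Isp · g₀ = 295 × 9.81 = 2894.0 m/s.
m₀/m_f = exp(Δv / v_e) = exp(2910 / 2894.0) = exp(1.0055) = 2.7334.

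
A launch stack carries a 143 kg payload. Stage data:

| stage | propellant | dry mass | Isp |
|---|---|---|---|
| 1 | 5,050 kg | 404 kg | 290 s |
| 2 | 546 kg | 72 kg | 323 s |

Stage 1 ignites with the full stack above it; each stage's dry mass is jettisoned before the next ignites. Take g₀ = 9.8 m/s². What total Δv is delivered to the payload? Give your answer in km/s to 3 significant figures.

Δv ≈ 8.76 km/s

Ignition mass of stage 1 = 5,050+404 + 546+72 + 143 = 6,215 kg.
Stage 1: m₀ = 6,215 kg, m_f = 6,215 − 5,050 = 1,165 kg; Δv = 290×9.8×ln(5.335) = 2842.0×1.6742 ≈ 4758 m/s.
Stage 2: m₀ = 761 kg, m_f = 761 − 546 = 215 kg; Δv = 323×9.8×ln(3.54) = 3165.4×1.2640 ≈ 4001 m/s.
Total Δv = 4758 + 4001 = 8759 m/s.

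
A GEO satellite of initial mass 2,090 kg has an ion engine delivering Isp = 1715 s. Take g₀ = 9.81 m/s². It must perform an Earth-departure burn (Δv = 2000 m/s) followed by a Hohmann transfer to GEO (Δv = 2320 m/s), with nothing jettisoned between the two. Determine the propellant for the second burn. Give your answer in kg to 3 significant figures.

propellant for the second burn ≈ 239 kg

v_e = Isp · g₀ = 1715 × 9.81 = 16824.2 m/s.
After the first burn: m = 2090 × exp(−2000/16824.2) = 2090 × 0.88792 = 1,855.75 kg.
After the second burn: m = 1,855.75 × exp(−2320/16824.2) = 1,855.75 × 0.87119 = 1,616.71 kg.
Second-burn propellant = 1,855.75 − 1,616.71 = 239.04 kg.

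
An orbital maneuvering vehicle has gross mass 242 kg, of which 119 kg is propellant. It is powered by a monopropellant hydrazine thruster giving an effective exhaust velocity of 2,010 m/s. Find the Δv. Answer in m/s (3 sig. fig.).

m_f = m₀ − m_prop = 242 − 119 = 123 kg.
Rocket equation: Δv = v_e · ln(m₀/m_f) = 2010.0 × ln(1.967) = 2010.0 × 0.6768 ≈ 1360.3 m/s.

Δv ≈ 1360 m/s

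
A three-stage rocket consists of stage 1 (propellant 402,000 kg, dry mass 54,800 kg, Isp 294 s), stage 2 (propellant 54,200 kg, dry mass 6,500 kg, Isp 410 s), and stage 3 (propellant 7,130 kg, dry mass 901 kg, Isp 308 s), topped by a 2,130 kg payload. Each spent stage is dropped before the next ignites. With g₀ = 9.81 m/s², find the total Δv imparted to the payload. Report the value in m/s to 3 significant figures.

Δv ≈ 13600 m/s

Ignition mass of stage 1 = 402,000+54,800 + 54,200+6,500 + 7,130+901 + 2,130 = 527,661 kg.
Stage 1: m₀ = 527,661 kg, m_f = 527,661 − 402,000 = 125,661 kg; Δv = 294×9.81×ln(4.199) = 2884.1×1.4349 ≈ 4138 m/s.
Stage 2: m₀ = 70,861 kg, m_f = 70,861 − 54,200 = 16,661 kg; Δv = 410×9.81×ln(4.253) = 4022.1×1.4476 ≈ 5823 m/s.
Stage 3: m₀ = 10,161 kg, m_f = 10,161 − 7,130 = 3,031 kg; Δv = 308×9.81×ln(3.352) = 3021.5×1.2097 ≈ 3655 m/s.
Total Δv = 4138 + 5823 + 3655 = 13616 m/s.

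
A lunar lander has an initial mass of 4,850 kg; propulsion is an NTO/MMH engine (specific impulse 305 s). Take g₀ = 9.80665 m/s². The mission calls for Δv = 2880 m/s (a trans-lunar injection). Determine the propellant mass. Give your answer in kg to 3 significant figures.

v_e = Isp · g₀ = 305 × 9.80665 = 2991.0 m/s.
m₀/m_f = exp(Δv / v_e) = exp(2880 / 2991.0) = exp(0.9629) = 2.6192.
m_f = 4,850 / 2.6192 = 1,851.71 kg, so propellant = m₀ − m_f = 4,850 − 1,851.71 = 2,998.29 kg.

propellant mass ≈ 3000 kg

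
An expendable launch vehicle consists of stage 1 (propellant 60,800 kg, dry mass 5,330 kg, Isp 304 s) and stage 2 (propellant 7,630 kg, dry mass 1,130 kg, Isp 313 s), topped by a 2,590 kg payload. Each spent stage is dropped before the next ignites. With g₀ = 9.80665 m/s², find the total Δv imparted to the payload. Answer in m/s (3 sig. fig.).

Δv ≈ 8000 m/s

Ignition mass of stage 1 = 60,800+5,330 + 7,630+1,130 + 2,590 = 77,480 kg.
Stage 1: m₀ = 77,480 kg, m_f = 77,480 − 60,800 = 16,680 kg; Δv = 304×9.80665×ln(4.645) = 2981.2×1.5358 ≈ 4579 m/s.
Stage 2: m₀ = 11,350 kg, m_f = 11,350 − 7,630 = 3,720 kg; Δv = 313×9.80665×ln(3.051) = 3069.5×1.1155 ≈ 3424 m/s.
Total Δv = 4579 + 3424 = 8003 m/s.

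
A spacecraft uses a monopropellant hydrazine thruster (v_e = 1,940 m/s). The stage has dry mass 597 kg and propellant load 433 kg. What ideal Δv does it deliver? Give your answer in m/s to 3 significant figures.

Δv ≈ 1060 m/s

m₀ = m_dry + m_prop = 597 + 433 = 1,030 kg.
By the Tsiolkovsky rocket equation, Δv = v_e · ln(m₀/m_f) = 1940.0 × ln(1.725) = 1940.0 × 0.5454 ≈ 1058.1 m/s.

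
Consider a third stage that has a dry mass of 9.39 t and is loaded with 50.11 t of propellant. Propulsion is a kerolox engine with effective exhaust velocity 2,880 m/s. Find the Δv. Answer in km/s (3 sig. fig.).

m₀ = m_dry + m_prop = 9.39 + 50.11 = 59.5 t.
Using Δv = v_e ln(m₀/m_f): Δv = v_e · ln(m₀/m_f) = 2880.0 × ln(6.337) = 2880.0 × 1.8463 ≈ 5317.4 m/s.

Δv ≈ 5.32 km/s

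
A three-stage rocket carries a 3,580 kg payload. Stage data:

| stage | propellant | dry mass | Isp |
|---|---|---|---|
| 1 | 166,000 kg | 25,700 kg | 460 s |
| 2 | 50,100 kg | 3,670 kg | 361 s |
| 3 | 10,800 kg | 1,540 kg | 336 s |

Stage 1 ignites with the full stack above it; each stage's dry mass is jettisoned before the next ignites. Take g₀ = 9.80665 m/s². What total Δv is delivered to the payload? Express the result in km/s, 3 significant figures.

Δv ≈ 12.8 km/s

Ignition mass of stage 1 = 166,000+25,700 + 50,100+3,670 + 10,800+1,540 + 3,580 = 261,390 kg.
Stage 1: m₀ = 261,390 kg, m_f = 261,390 − 166,000 = 95,390 kg; Δv = 460×9.80665×ln(2.74) = 4511.1×1.0080 ≈ 4547 m/s.
Stage 2: m₀ = 69,690 kg, m_f = 69,690 − 50,100 = 19,590 kg; Δv = 361×9.80665×ln(3.557) = 3540.2×1.2690 ≈ 4493 m/s.
Stage 3: m₀ = 15,920 kg, m_f = 15,920 − 10,800 = 5,120 kg; Δv = 336×9.80665×ln(3.109) = 3295.0×1.1344 ≈ 3738 m/s.
Total Δv = 4547 + 4493 + 3738 = 12778 m/s.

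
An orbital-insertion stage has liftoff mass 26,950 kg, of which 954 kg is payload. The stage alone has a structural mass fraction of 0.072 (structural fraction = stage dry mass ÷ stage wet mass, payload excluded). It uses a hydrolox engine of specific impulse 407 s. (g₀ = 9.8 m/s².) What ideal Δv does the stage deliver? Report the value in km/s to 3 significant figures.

Δv ≈ 9.00 km/s

Stage wet mass = m₀ − payload = 26,950 − 954 = 25,996 kg.
Stage dry mass = ε × stage wet mass = 0.072 × 25,996 = 1,871.71 kg.
Burnout mass m_f = stage dry + payload = 1,871.71 + 954 = 2,825.71 kg.
v_e = Isp · g₀ = 407 × 9.8 = 3988.6 m/s.
Rocket equation: Δv = v_e · ln(26,950/2,825.71) = 3988.6 × ln(9.537) = 3988.6 × 2.2552 ≈ 8995 m/s.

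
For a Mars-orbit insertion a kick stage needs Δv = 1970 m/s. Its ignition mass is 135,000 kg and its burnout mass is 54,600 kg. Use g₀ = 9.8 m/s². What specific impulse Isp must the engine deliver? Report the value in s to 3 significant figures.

Isp ≈ 222 s

ln(m₀/m_f) = ln(135000/54600) = ln(2.473) = 0.9052.
v_e = Δv / ln(m₀/m_f) = 1970 / 0.9052 = 2176.2 m/s.
Isp = v_e / g₀ = 2176.2 / 9.8 = 222.1 s.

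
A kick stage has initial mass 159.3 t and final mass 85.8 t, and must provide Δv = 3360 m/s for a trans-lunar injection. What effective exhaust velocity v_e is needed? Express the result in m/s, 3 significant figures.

ln(m₀/m_f) = ln(159300/85800) = ln(1.857) = 0.6188.
Rocket equation: v_e = Δv / ln(m₀/m_f) = 3360 / 0.6188 = 5430.1 m/s.

v_e ≈ 5430 m/s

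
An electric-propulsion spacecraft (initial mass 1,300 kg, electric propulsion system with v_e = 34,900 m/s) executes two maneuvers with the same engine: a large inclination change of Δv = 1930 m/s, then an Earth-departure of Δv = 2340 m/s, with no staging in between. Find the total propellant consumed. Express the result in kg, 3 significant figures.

total propellant consumed ≈ 150 kg

After the first burn: m = 1300 × exp(−1930/34900.0) = 1300 × 0.94620 = 1,230.06 kg.
After the second burn: m = 1,230.06 × exp(−2340/34900.0) = 1,230.06 × 0.93515 = 1,150.29 kg.
Total propellant = m₀ − m_final = 1300 − 1,150.29 = 149.71 kg.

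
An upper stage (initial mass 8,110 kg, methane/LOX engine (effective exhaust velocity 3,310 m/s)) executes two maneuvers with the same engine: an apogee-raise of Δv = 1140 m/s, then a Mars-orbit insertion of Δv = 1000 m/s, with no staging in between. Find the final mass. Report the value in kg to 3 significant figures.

final mass ≈ 4250 kg

After the first burn: m = 8110 × exp(−1140/3310.0) = 8110 × 0.70864 = 5,747.07 kg.
After the second burn: m = 5,747.07 × exp(−1000/3310.0) = 5,747.07 × 0.73925 = 4,248.52 kg.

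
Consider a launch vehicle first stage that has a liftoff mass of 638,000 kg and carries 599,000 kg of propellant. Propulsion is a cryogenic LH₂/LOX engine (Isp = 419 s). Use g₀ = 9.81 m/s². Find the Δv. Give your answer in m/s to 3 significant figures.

Δv ≈ 11500 m/s

v_e = Isp · g₀ = 419 × 9.81 = 4110.4 m/s.
m_f = m₀ − m_prop = 638,000 − 599,000 = 39,000 kg.
By the Tsiolkovsky rocket equation, Δv = v_e · ln(m₀/m_f) = 4110.4 × ln(16.36) = 4110.4 × 2.7948 ≈ 11487.6 m/s.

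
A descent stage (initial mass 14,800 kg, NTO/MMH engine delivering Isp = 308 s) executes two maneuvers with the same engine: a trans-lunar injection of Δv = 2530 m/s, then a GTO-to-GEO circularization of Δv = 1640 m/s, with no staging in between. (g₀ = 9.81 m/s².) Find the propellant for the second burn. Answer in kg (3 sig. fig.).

v_e = Isp · g₀ = 308 × 9.81 = 3021.5 m/s.
After the first burn: m = 14800 × exp(−2530/3021.5) = 14800 × 0.43286 = 6,406.33 kg.
After the second burn: m = 6,406.33 × exp(−1640/3021.5) = 6,406.33 × 0.58113 = 3,722.91 kg.
Second-burn propellant = 6,406.33 − 3,722.91 = 2,683.42 kg.

propellant for the second burn ≈ 2680 kg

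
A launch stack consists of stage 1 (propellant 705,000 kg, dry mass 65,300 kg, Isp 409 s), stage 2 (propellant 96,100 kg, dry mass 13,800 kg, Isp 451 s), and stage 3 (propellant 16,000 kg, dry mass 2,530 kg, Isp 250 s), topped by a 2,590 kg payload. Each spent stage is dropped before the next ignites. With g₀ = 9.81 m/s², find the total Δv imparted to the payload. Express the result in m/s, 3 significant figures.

Δv ≈ 15400 m/s

Ignition mass of stage 1 = 705,000+65,300 + 96,100+13,800 + 16,000+2,530 + 2,590 = 901,320 kg.
Stage 1: m₀ = 901,320 kg, m_f = 901,320 − 705,000 = 196,320 kg; Δv = 409×9.81×ln(4.591) = 4012.3×1.5241 ≈ 6115 m/s.
Stage 2: m₀ = 131,020 kg, m_f = 131,020 − 96,100 = 34,920 kg; Δv = 451×9.81×ln(3.752) = 4424.3×1.3223 ≈ 5850 m/s.
Stage 3: m₀ = 21,120 kg, m_f = 21,120 − 16,000 = 5,120 kg; Δv = 250×9.81×ln(4.125) = 2452.5×1.4171 ≈ 3475 m/s.
Total Δv = 6115 + 5850 + 3475 = 15440 m/s.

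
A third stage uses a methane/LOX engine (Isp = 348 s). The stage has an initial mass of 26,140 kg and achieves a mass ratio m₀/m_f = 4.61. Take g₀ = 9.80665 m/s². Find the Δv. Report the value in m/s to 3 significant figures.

Δv ≈ 5220 m/s

v_e = Isp · g₀ = 348 × 9.80665 = 3412.7 m/s.
Using Δv = v_e ln(m₀/m_f): Δv = v_e · ln(4.61) = 3412.7 × 1.5282 ≈ 5215.4 m/s.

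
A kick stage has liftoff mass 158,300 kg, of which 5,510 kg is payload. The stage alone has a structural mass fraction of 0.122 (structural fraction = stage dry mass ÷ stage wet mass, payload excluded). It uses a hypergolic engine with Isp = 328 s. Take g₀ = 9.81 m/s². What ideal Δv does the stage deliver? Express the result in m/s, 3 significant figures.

Δv ≈ 6050 m/s

Stage wet mass = m₀ − payload = 158,300 − 5,510 = 152,790 kg.
Stage dry mass = ε × stage wet mass = 0.122 × 152,790 = 18,640.4 kg.
Burnout mass m_f = stage dry + payload = 18,640.4 + 5,510 = 24,150.4 kg.
v_e = Isp · g₀ = 328 × 9.81 = 3217.7 m/s.
Rocket equation: Δv = v_e · ln(158,300/24,150.4) = 3217.7 × ln(6.555) = 3217.7 × 1.8802 ≈ 6050 m/s.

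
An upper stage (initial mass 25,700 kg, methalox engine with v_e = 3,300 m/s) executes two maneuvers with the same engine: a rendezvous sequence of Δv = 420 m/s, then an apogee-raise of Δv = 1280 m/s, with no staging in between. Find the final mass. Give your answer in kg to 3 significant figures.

final mass ≈ 15400 kg

After the first burn: m = 25700 × exp(−420/3300.0) = 25700 × 0.88049 = 22,628.6 kg.
After the second burn: m = 22,628.6 × exp(−1280/3300.0) = 22,628.6 × 0.67849 = 15,353.3 kg.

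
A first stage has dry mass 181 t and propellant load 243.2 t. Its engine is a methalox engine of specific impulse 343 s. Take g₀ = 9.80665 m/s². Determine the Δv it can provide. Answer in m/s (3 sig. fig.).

Δv ≈ 2860 m/s

v_e = Isp · g₀ = 343 × 9.80665 = 3363.7 m/s.
m₀ = m_dry + m_prop = 181 + 243.2 = 424.2 t.
Using Δv = v_e ln(m₀/m_f): Δv = v_e · ln(m₀/m_f) = 3363.7 × ln(2.344) = 3363.7 × 0.8517 ≈ 2864.9 m/s.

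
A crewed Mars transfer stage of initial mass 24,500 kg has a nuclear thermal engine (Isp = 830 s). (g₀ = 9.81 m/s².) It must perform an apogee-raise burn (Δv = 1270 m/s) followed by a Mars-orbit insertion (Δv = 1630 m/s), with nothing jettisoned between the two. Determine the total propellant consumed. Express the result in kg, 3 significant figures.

v_e = Isp · g₀ = 830 × 9.81 = 8142.3 m/s.
After the first burn: m = 24500 × exp(−1270/8142.3) = 24500 × 0.85558 = 20,961.7 kg.
After the second burn: m = 20,961.7 × exp(−1630/8142.3) = 20,961.7 × 0.81858 = 17,158.8 kg.
Total propellant = m₀ − m_final = 24500 − 17,158.8 = 7,341.2 kg.

total propellant consumed ≈ 7340 kg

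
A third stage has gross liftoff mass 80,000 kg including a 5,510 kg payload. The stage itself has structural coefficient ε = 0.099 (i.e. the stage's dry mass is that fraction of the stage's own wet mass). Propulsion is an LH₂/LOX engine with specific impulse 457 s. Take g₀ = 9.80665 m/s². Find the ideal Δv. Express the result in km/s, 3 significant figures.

Stage wet mass = m₀ − payload = 80,000 − 5,510 = 74,490 kg.
Stage dry mass = ε × stage wet mass = 0.099 × 74,490 = 7,374.51 kg.
Burnout mass m_f = stage dry + payload = 7,374.51 + 5,510 = 12,884.51 kg.
v_e = Isp · g₀ = 457 × 9.80665 = 4481.6 m/s.
From the ideal rocket equation, Δv = v_e · ln(80,000/12,884.51) = 4481.6 × ln(6.209) = 4481.6 × 1.8260 ≈ 8183 m/s.

Δv ≈ 8.18 km/s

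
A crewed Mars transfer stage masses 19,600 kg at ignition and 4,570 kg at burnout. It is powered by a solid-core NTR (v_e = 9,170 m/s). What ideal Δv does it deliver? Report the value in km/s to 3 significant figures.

Using Δv = v_e ln(m₀/m_f): Δv = v_e · ln(m₀/m_f) = 9170.0 × ln(4.289) = 9170.0 × 1.4560 ≈ 13351.7 m/s.

Δv ≈ 13.4 km/s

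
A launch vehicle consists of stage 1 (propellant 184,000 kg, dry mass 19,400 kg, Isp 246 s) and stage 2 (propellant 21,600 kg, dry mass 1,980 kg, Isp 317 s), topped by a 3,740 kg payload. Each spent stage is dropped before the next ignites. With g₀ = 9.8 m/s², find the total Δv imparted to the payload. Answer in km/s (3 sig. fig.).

Δv ≈ 8.71 km/s

Ignition mass of stage 1 = 184,000+19,400 + 21,600+1,980 + 3,740 = 230,720 kg.
Stage 1: m₀ = 230,720 kg, m_f = 230,720 − 184,000 = 46,720 kg; Δv = 246×9.8×ln(4.938) = 2410.8×1.5970 ≈ 3850 m/s.
Stage 2: m₀ = 27,320 kg, m_f = 27,320 − 21,600 = 5,720 kg; Δv = 317×9.8×ln(4.776) = 3106.6×1.5637 ≈ 4858 m/s.
Total Δv = 3850 + 4858 = 8708 m/s.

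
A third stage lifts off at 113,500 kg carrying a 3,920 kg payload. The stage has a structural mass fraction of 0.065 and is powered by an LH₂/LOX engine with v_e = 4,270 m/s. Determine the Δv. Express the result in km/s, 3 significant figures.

Δv ≈ 9.95 km/s

Stage wet mass = m₀ − payload = 113,500 − 3,920 = 109,580 kg.
Stage dry mass = ε × stage wet mass = 0.065 × 109,580 = 7,122.7 kg.
Burnout mass m_f = stage dry + payload = 7,122.7 + 3,920 = 11,042.7 kg.
From the ideal rocket equation, Δv = v_e · ln(113,500/11,042.7) = 4270.0 × ln(10.28) = 4270.0 × 2.3300 ≈ 9949 m/s.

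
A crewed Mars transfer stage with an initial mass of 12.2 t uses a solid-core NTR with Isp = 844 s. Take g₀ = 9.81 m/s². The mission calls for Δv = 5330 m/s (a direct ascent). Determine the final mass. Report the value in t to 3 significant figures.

v_e = Isp · g₀ = 844 × 9.81 = 8279.6 m/s.
Rocket equation: m₀/m_f = exp(Δv / v_e) = exp(5330 / 8279.6) = exp(0.6437) = 1.9036.
m_f = m₀ / 1.9036 = 12.2 / 1.9036 = 6.40891 t.

final mass ≈ 6.41 t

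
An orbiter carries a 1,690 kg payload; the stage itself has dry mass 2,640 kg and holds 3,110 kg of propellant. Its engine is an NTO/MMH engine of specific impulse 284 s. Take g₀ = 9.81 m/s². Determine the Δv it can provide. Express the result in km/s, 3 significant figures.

v_e = Isp · g₀ = 284 × 9.81 = 2786.0 m/s.
m₀ = payload + dry + propellant = 1,690 + 2,640 + 3,110 = 7,440 kg.
m_f = payload + dry = 1,690 + 2,640 = 4,330 kg.
Using Δv = v_e ln(m₀/m_f): Δv = v_e · ln(m₀/m_f) = 2786.0 × ln(1.718) = 2786.0 × 0.5413 ≈ 1508.1 m/s.

Δv ≈ 1.51 km/s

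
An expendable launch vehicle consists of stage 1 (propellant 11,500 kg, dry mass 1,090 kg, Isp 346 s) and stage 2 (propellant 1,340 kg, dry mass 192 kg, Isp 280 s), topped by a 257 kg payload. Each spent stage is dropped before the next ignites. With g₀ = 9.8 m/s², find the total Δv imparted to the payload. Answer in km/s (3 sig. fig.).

Ignition mass of stage 1 = 11,500+1,090 + 1,340+192 + 257 = 14,379 kg.
Stage 1: m₀ = 14,379 kg, m_f = 14,379 − 11,500 = 2,879 kg; Δv = 346×9.8×ln(4.994) = 3390.8×1.6083 ≈ 5454 m/s.
Stage 2: m₀ = 1,789 kg, m_f = 1,789 − 1,340 = 449 kg; Δv = 280×9.8×ln(3.984) = 2744.0×1.3824 ≈ 3793 m/s.
Total Δv = 5454 + 3793 = 9247 m/s.

Δv ≈ 9.25 km/s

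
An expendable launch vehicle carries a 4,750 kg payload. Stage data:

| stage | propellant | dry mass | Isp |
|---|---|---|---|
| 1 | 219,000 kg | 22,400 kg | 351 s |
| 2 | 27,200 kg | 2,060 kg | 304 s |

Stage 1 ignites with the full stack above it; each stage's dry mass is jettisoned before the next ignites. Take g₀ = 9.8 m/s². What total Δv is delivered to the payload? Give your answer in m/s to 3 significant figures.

Δv ≈ 10200 m/s

Ignition mass of stage 1 = 219,000+22,400 + 27,200+2,060 + 4,750 = 275,410 kg.
Stage 1: m₀ = 275,410 kg, m_f = 275,410 − 219,000 = 56,410 kg; Δv = 351×9.8×ln(4.882) = 3439.8×1.5856 ≈ 5454 m/s.
Stage 2: m₀ = 34,010 kg, m_f = 34,010 − 27,200 = 6,810 kg; Δv = 304×9.8×ln(4.994) = 2979.2×1.6083 ≈ 4791 m/s.
Total Δv = 5454 + 4791 = 10245 m/s.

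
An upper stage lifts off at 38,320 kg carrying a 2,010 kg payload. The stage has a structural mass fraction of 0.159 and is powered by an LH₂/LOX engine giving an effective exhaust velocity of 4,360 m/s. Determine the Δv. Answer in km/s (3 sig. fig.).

Stage wet mass = m₀ − payload = 38,320 − 2,010 = 36,310 kg.
Stage dry mass = ε × stage wet mass = 0.159 × 36,310 = 5,773.29 kg.
Burnout mass m_f = stage dry + payload = 5,773.29 + 2,010 = 7,783.29 kg.
By the Tsiolkovsky rocket equation, Δv = v_e · ln(38,320/7,783.29) = 4360.0 × ln(4.923) = 4360.0 × 1.5940 ≈ 6950 m/s.

Δv ≈ 6.95 km/s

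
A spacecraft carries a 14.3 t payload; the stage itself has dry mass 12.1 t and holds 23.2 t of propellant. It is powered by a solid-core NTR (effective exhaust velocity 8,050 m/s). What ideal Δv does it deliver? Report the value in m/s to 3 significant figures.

m₀ = payload + dry + propellant = 14.3 + 12.1 + 23.2 = 49.6 t.
m_f = payload + dry = 14.3 + 12.1 = 26.4 t.
Δv = v_e · ln(m₀/m_f) = 8050.0 × ln(1.879) = 8050.0 × 0.6306 ≈ 5076.5 m/s.

Δv ≈ 5080 m/s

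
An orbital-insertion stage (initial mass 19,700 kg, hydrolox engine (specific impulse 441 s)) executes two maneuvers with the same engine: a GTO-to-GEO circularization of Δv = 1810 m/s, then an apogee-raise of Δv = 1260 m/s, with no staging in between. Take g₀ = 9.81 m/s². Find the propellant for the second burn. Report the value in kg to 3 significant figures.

propellant for the second burn ≈ 3280 kg

v_e = Isp · g₀ = 441 × 9.81 = 4326.2 m/s.
After the first burn: m = 19700 × exp(−1810/4326.2) = 19700 × 0.65811 = 12,964.8 kg.
After the second burn: m = 12,964.8 × exp(−1260/4326.2) = 12,964.8 × 0.74733 = 9,688.98 kg.
Second-burn propellant = 12,964.8 − 9,688.98 = 3,275.82 kg.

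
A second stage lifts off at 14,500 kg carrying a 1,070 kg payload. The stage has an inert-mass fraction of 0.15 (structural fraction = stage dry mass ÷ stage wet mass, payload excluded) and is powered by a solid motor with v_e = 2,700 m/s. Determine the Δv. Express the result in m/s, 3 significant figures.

Δv ≈ 4180 m/s

Stage wet mass = m₀ − payload = 14,500 − 1,070 = 13,430 kg.
Stage dry mass = ε × stage wet mass = 0.15 × 13,430 = 2,014.5 kg.
Burnout mass m_f = stage dry + payload = 2,014.5 + 1,070 = 3,084.5 kg.
Using Δv = v_e ln(m₀/m_f): Δv = v_e · ln(14,500/3,084.5) = 2700.0 × ln(4.701) = 2700.0 × 1.5478 ≈ 4179 m/s.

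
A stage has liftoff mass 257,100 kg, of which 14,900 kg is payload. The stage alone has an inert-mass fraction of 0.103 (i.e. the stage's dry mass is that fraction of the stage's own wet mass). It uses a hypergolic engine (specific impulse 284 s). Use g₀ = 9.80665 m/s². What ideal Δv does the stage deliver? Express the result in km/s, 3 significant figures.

Stage wet mass = m₀ − payload = 257,100 − 14,900 = 242,200 kg.
Stage dry mass = ε × stage wet mass = 0.103 × 242,200 = 24,946.6 kg.
Burnout mass m_f = stage dry + payload = 24,946.6 + 14,900 = 39,846.6 kg.
v_e = Isp · g₀ = 284 × 9.80665 = 2785.1 m/s.
Δv = v_e · ln(257,100/39,846.6) = 2785.1 × ln(6.452) = 2785.1 × 1.8644 ≈ 5193 m/s.

Δv ≈ 5.19 km/s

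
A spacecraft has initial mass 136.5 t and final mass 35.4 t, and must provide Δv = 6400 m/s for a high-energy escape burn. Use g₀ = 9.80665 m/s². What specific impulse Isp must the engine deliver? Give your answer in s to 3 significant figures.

ln(m₀/m_f) = ln(136500/35400) = ln(3.856) = 1.3496.
By the Tsiolkovsky rocket equation, v_e = Δv / ln(m₀/m_f) = 6400 / 1.3496 = 4742.1 m/s.
Isp = v_e / g₀ = 4742.1 / 9.80665 = 483.6 s.

Isp ≈ 484 s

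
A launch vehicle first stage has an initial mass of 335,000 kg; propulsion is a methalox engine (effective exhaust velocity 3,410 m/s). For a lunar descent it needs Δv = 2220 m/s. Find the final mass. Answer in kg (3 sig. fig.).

final mass ≈ 175000 kg

By the Tsiolkovsky rocket equation, m₀/m_f = exp(Δv / v_e) = exp(2220 / 3410.0) = exp(0.6510) = 1.9175.
m_f = m₀ / 1.9175 = 335,000 / 1.9175 = 174,707 kg.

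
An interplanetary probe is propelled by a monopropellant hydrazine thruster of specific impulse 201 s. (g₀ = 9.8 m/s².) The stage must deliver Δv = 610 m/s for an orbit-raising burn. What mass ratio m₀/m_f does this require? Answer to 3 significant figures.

mass ratio ≈ 1.36

v_e = Isp · g₀ = 201 × 9.8 = 1969.8 m/s.
m₀/m_f = exp(Δv / v_e) = exp(610 / 1969.8) = exp(0.3097) = 1.3630.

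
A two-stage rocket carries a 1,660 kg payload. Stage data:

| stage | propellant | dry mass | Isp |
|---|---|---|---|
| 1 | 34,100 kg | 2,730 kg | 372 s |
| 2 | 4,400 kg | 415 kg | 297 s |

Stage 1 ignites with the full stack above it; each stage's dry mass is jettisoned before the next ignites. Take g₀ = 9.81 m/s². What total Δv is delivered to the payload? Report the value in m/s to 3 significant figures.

Δv ≈ 8970 m/s

Ignition mass of stage 1 = 34,100+2,730 + 4,400+415 + 1,660 = 43,305 kg.
Stage 1: m₀ = 43,305 kg, m_f = 43,305 − 34,100 = 9,205 kg; Δv = 372×9.81×ln(4.705) = 3649.3×1.5485 ≈ 5651 m/s.
Stage 2: m₀ = 6,475 kg, m_f = 6,475 − 4,400 = 2,075 kg; Δv = 297×9.81×ln(3.12) = 2913.6×1.1380 ≈ 3316 m/s.
Total Δv = 5651 + 3316 = 8967 m/s.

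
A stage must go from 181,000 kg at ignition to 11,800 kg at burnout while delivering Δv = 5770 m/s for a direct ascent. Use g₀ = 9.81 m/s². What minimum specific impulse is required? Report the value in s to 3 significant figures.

ln(m₀/m_f) = ln(181000/11800) = ln(15.34) = 2.7304.
v_e = Δv / ln(m₀/m_f) = 5770 / 2.7304 = 2113.2 m/s.
Isp = v_e / g₀ = 2113.2 / 9.81 = 215.4 s.

Isp ≈ 215 s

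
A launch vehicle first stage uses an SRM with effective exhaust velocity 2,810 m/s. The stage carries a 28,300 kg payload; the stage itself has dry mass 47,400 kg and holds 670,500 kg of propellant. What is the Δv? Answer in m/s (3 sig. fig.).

Δv ≈ 6430 m/s

m₀ = payload + dry + propellant = 28,300 + 47,400 + 670,500 = 746,200 kg.
m_f = payload + dry = 28,300 + 47,400 = 75,700 kg.
From the ideal rocket equation, Δv = v_e · ln(m₀/m_f) = 2810.0 × ln(9.857) = 2810.0 × 2.2882 ≈ 6429.9 m/s.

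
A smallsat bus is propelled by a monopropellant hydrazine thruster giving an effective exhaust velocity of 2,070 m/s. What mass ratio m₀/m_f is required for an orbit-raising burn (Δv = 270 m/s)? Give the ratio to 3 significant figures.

mass ratio ≈ 1.14

By the Tsiolkovsky rocket equation, m₀/m_f = exp(Δv / v_e) = exp(270 / 2070.0) = exp(0.1304) = 1.1393.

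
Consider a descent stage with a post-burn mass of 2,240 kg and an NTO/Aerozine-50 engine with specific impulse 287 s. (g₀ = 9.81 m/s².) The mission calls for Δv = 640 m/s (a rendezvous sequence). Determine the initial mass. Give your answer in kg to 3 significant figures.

initial mass ≈ 2810 kg

v_e = Isp · g₀ = 287 × 9.81 = 2815.5 m/s.
From the ideal rocket equation, m₀/m_f = exp(Δv / v_e) = exp(640 / 2815.5) = exp(0.2273) = 1.2552.
m₀ = m_f × 1.2552 = 2,240 × 1.2552 = 2,811.65 kg.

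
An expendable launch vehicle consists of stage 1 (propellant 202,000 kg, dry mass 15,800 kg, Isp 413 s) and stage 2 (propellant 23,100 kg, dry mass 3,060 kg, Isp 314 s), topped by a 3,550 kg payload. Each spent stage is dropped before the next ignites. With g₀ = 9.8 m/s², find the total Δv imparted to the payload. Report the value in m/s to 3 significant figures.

Δv ≈ 11500 m/s

Ignition mass of stage 1 = 202,000+15,800 + 23,100+3,060 + 3,550 = 247,510 kg.
Stage 1: m₀ = 247,510 kg, m_f = 247,510 − 202,000 = 45,510 kg; Δv = 413×9.8×ln(5.439) = 4047.4×1.6935 ≈ 6854 m/s.
Stage 2: m₀ = 29,710 kg, m_f = 29,710 − 23,100 = 6,610 kg; Δv = 314×9.8×ln(4.495) = 3077.2×1.5029 ≈ 4625 m/s.
Total Δv = 6854 + 4625 = 11479 m/s.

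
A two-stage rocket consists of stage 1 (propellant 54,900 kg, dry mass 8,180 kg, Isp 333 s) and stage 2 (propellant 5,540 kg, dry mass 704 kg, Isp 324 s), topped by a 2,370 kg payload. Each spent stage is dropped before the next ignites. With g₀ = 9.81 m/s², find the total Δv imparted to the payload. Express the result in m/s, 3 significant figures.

Ignition mass of stage 1 = 54,900+8,180 + 5,540+704 + 2,370 = 71,694 kg.
Stage 1: m₀ = 71,694 kg, m_f = 71,694 − 54,900 = 16,794 kg; Δv = 333×9.81×ln(4.269) = 3266.7×1.4514 ≈ 4741 m/s.
Stage 2: m₀ = 8,614 kg, m_f = 8,614 − 5,540 = 3,074 kg; Δv = 324×9.81×ln(2.802) = 3178.4×1.0304 ≈ 3275 m/s.
Total Δv = 4741 + 3275 = 8016 m/s.

Δv ≈ 8020 m/s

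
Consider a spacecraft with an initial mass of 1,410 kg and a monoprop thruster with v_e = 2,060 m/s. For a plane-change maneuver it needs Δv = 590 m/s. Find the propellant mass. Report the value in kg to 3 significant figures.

m₀/m_f = exp(Δv / v_e) = exp(590 / 2060.0) = exp(0.2864) = 1.3316.
m_f = 1,410 / 1.3316 = 1,058.88 kg, so propellant = m₀ − m_f = 1,410 − 1,058.88 = 351.12 kg.

propellant mass ≈ 351 kg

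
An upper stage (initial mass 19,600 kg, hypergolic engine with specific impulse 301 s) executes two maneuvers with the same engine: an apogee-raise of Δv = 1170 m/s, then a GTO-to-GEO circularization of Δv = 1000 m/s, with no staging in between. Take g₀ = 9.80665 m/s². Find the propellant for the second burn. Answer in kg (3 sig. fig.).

propellant for the second burn ≈ 3790 kg

v_e = Isp · g₀ = 301 × 9.80665 = 2951.8 m/s.
After the first burn: m = 19600 × exp(−1170/2951.8) = 19600 × 0.67276 = 13,186.1 kg.
After the second burn: m = 13,186.1 × exp(−1000/2951.8) = 13,186.1 × 0.71264 = 9,396.94 kg.
Second-burn propellant = 13,186.1 − 9,396.94 = 3,789.16 kg.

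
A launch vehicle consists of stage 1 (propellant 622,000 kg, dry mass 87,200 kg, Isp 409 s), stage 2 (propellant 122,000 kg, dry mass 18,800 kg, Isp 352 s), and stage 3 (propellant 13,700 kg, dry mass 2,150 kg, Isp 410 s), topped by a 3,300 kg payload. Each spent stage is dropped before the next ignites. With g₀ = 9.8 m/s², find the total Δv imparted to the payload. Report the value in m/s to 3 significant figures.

Ignition mass of stage 1 = 622,000+87,200 + 122,000+18,800 + 13,700+2,150 + 3,300 = 869,150 kg.
Stage 1: m₀ = 869,150 kg, m_f = 869,150 − 622,000 = 247,150 kg; Δv = 409×9.8×ln(3.517) = 4008.2×1.2575 ≈ 5040 m/s.
Stage 2: m₀ = 159,950 kg, m_f = 159,950 − 122,000 = 37,950 kg; Δv = 352×9.8×ln(4.215) = 3449.6×1.4386 ≈ 4963 m/s.
Stage 3: m₀ = 19,150 kg, m_f = 19,150 − 13,700 = 5,450 kg; Δv = 410×9.8×ln(3.514) = 4018.0×1.2567 ≈ 5049 m/s.
Total Δv = 5040 + 4963 + 5049 = 15052 m/s.

Δv ≈ 15100 m/s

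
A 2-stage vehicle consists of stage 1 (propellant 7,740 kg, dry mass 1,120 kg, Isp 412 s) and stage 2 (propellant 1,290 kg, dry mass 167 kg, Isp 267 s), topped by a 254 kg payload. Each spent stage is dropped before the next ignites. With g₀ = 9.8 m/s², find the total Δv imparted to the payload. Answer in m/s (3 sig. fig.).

Ignition mass of stage 1 = 7,740+1,120 + 1,290+167 + 254 = 10,571 kg.
Stage 1: m₀ = 10,571 kg, m_f = 10,571 − 7,740 = 2,831 kg; Δv = 412×9.8×ln(3.734) = 4037.6×1.3175 ≈ 5319 m/s.
Stage 2: m₀ = 1,711 kg, m_f = 1,711 − 1,290 = 421 kg; Δv = 267×9.8×ln(4.064) = 2616.6×1.4022 ≈ 3669 m/s.
Total Δv = 5319 + 3669 = 8988 m/s.

Δv ≈ 8990 m/s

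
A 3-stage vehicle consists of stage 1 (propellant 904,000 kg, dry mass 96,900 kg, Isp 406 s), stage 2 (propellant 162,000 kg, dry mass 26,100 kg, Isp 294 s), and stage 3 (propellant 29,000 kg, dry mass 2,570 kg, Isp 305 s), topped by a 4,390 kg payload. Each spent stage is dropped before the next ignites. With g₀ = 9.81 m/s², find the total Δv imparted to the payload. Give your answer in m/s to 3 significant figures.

Δv ≈ 14000 m/s

Ignition mass of stage 1 = 904,000+96,900 + 162,000+26,100 + 29,000+2,570 + 4,390 = 1,224,960 kg.
Stage 1: m₀ = 1,224,960 kg, m_f = 1,224,960 − 904,000 = 320,960 kg; Δv = 406×9.81×ln(3.817) = 3982.9×1.3393 ≈ 5334 m/s.
Stage 2: m₀ = 224,060 kg, m_f = 224,060 − 162,000 = 62,060 kg; Δv = 294×9.81×ln(3.61) = 2884.1×1.2838 ≈ 3703 m/s.
Stage 3: m₀ = 35,960 kg, m_f = 35,960 − 29,000 = 6,960 kg; Δv = 305×9.81×ln(5.167) = 2992.1×1.6422 ≈ 4914 m/s.
Total Δv = 5334 + 3703 + 4914 = 13951 m/s.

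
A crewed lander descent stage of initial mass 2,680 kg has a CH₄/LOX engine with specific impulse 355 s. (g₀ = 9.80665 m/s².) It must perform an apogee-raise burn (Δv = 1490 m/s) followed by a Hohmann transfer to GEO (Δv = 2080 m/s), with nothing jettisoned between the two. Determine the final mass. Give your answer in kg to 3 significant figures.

final mass ≈ 961 kg

v_e = Isp · g₀ = 355 × 9.80665 = 3481.4 m/s.
After the first burn: m = 2680 × exp(−1490/3481.4) = 2680 × 0.65182 = 1,746.88 kg.
After the second burn: m = 1,746.88 × exp(−2080/3481.4) = 1,746.88 × 0.55020 = 961.133 kg.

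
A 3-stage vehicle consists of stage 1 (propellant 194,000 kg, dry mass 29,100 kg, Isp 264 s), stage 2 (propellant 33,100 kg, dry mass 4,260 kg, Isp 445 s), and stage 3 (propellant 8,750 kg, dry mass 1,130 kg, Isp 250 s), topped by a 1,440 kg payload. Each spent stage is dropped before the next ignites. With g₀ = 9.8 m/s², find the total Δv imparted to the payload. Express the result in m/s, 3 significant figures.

Δv ≈ 11800 m/s

Ignition mass of stage 1 = 194,000+29,100 + 33,100+4,260 + 8,750+1,130 + 1,440 = 271,780 kg.
Stage 1: m₀ = 271,780 kg, m_f = 271,780 − 194,000 = 77,780 kg; Δv = 264×9.8×ln(3.494) = 2587.2×1.2511 ≈ 3237 m/s.
Stage 2: m₀ = 48,680 kg, m_f = 48,680 − 33,100 = 15,580 kg; Δv = 445×9.8×ln(3.125) = 4361.0×1.1393 ≈ 4968 m/s.
Stage 3: m₀ = 11,320 kg, m_f = 11,320 − 8,750 = 2,570 kg; Δv = 250×9.8×ln(4.405) = 2450.0×1.4827 ≈ 3633 m/s.
Total Δv = 3237 + 4968 + 3633 = 11838 m/s.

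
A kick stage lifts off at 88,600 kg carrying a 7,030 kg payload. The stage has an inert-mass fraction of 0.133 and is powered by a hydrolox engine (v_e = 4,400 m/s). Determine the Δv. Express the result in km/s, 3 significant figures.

Δv ≈ 7.04 km/s

Stage wet mass = m₀ − payload = 88,600 − 7,030 = 81,570 kg.
Stage dry mass = ε × stage wet mass = 0.133 × 81,570 = 10,848.8 kg.
Burnout mass m_f = stage dry + payload = 10,848.8 + 7,030 = 17,878.8 kg.
Δv = v_e · ln(88,600/17,878.8) = 4400.0 × ln(4.956) = 4400.0 × 1.6005 ≈ 7042 m/s.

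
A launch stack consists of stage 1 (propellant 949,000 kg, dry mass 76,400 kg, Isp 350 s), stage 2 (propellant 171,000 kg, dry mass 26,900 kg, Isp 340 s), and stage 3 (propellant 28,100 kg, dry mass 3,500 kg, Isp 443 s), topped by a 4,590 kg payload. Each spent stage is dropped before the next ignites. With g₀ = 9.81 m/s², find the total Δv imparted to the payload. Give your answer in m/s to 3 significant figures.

Δv ≈ 15700 m/s

Ignition mass of stage 1 = 949,000+76,400 + 171,000+26,900 + 28,100+3,500 + 4,590 = 1,259,490 kg.
Stage 1: m₀ = 1,259,490 kg, m_f = 1,259,490 − 949,000 = 310,490 kg; Δv = 350×9.81×ln(4.056) = 3433.5×1.4003 ≈ 4808 m/s.
Stage 2: m₀ = 234,090 kg, m_f = 234,090 − 171,000 = 63,090 kg; Δv = 340×9.81×ln(3.71) = 3335.4×1.3111 ≈ 4373 m/s.
Stage 3: m₀ = 36,190 kg, m_f = 36,190 − 28,100 = 8,090 kg; Δv = 443×9.81×ln(4.473) = 4345.8×1.4982 ≈ 6511 m/s.
Total Δv = 4808 + 4373 + 6511 = 15692 m/s.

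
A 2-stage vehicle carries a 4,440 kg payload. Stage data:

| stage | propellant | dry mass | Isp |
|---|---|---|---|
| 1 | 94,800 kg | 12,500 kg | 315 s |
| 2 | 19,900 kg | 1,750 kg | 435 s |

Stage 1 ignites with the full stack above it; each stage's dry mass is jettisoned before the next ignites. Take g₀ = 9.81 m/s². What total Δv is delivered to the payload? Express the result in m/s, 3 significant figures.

Δv ≈ 9970 m/s

Ignition mass of stage 1 = 94,800+12,500 + 19,900+1,750 + 4,440 = 133,390 kg.
Stage 1: m₀ = 133,390 kg, m_f = 133,390 − 94,800 = 38,590 kg; Δv = 315×9.81×ln(3.457) = 3090.2×1.2403 ≈ 3833 m/s.
Stage 2: m₀ = 26,090 kg, m_f = 26,090 − 19,900 = 6,190 kg; Δv = 435×9.81×ln(4.215) = 4267.4×1.4386 ≈ 6139 m/s.
Total Δv = 3833 + 6139 = 9972 m/s.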